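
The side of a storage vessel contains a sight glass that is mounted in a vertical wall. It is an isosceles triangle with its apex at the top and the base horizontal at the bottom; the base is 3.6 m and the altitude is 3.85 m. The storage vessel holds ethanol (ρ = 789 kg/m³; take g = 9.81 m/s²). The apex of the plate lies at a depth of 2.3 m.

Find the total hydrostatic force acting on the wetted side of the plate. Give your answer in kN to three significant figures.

F ≈ 261 kN

γ = ρg = 789 × 9.81 / 1000 = 7.74009 kN/m³.
With the apex up, the centroid sits 2h/3 = 2 × 3.85/3 = 2.56667 m below the apex, so the centroid depth is h_c = 2.3 + 2.56667 = 4.86667 m.
A = ½ × 3.6 × 3.85 = 6.93 m².
Resultant F = γ·h_c·A = 7.74009 × 4.86667 × 6.93 = 261.042 kN.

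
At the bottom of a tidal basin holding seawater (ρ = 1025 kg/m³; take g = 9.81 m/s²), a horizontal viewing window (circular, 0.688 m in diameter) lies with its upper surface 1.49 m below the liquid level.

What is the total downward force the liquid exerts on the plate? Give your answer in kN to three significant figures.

F ≈ 5.57 kN

γ = ρg = 1025 × 9.81 / 1000 = 10.05525 kN/m³.
The plate is horizontal, so pressure is uniform at p = γ·h = 10.05525 × 1.49 = 14.9823 kN/m².
A = π(0.344)² = 0.371764 m².
F = p·A = 14.9823 × 0.371764 = 5.56988 kN.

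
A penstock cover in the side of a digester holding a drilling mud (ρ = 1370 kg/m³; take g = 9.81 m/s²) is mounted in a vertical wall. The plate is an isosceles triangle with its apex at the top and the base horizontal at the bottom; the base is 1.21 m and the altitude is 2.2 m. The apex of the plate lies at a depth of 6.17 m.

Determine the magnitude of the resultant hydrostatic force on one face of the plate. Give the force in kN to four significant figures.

γ = ρg = 1370 × 9.81 / 1000 = 13.4397 kN/m³.
With the apex up, the centroid sits 2h/3 = 2 × 2.2/3 = 1.46667 m below the apex, so the centroid depth is h_c = 6.17 + 1.46667 = 7.63667 m.
A = ½ × 1.21 × 2.2 = 1.331 m².
Resultant F = γ·h_c·A = 13.4397 × 7.63667 × 1.331 = 136.607 kN.

F ≈ 136.6 kN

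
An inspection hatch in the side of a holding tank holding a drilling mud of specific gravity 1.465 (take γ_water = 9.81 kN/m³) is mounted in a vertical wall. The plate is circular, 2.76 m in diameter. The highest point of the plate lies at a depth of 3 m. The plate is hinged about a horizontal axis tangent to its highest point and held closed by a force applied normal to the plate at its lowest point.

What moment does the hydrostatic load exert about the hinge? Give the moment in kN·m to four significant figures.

M ≈ 560.7 kN·m

γ = 1.465 × 9.81 = 14.37165 kN/m³.
The centroid is at the centre, 1.38 m below the top of the plate, so the centroid depth is h_c = 3 + 1.38 = 4.38 m.
A = π(1.38)² = 5.98285 m².
Resultant F = γ·h_c·A = 14.37165 × 4.38 × 5.98285 = 376.607 kN.
I_c = πr⁴/4 = π × 1.38⁴/4 = 2.84843 m⁴.
Centre of pressure: y_p = y_c + I_c/(y_c·A) = 4.38 + 2.84843/(4.38 × 5.98285) = 4.38 + 0.108698 = 4.4887 m along the plane.
The resultant acts 1.38 + 0.108698 = 1.4887 m (along the plate) below the hinge at the top edge, so the moment about the hinge is M = F × 1.4887 = 376.607 × 1.4887 = 560.655 kN·m.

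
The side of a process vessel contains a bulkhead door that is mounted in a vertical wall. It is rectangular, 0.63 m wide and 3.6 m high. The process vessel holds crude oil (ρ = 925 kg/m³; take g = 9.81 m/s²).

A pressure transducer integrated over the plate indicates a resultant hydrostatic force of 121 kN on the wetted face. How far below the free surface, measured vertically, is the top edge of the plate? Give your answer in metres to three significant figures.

d_top ≈ 4.08 m

γ = ρg = 925 × 9.81 / 1000 = 9.07425 kN/m³.
A = 0.63 × 3.6 = 2.268 m².
From F = γ·h_c·A, the centroid depth is h_c = 121/(9.07425 × 2.268) = 5.87938 m.
The centroid lies 3.6/2 = 1.8 m below the top edge, so the top edge sits at h_top = 5.87938 − 1.8 = 4.07938 m below the surface.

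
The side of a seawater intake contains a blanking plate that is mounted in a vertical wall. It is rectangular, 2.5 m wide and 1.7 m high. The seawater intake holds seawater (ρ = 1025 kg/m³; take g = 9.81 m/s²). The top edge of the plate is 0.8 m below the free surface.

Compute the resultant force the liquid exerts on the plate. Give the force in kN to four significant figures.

F ≈ 70.51 kN

γ = ρg = 1025 × 9.81 / 1000 = 10.05525 kN/m³.
The centroid lies 1.7/2 = 0.85 m below the top edge, so the centroid depth is h_c = 0.8 + 0.85 = 1.65 m.
A = 2.5 × 1.7 = 4.25 m².
Resultant F = γ·h_c·A = 10.05525 × 1.65 × 4.25 = 70.5124 kN.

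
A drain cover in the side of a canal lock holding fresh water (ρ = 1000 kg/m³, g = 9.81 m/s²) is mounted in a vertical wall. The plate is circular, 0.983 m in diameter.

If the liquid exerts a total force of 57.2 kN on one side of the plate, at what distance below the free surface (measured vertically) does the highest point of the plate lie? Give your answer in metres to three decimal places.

γ = ρg = 1000 × 9.81 = 9810 N/m³ = 9.81 kN/m³.
A = π(0.4915)² = 0.758922 m².
From F = γ·h_c·A, the centroid depth is h_c = 57.2/(9.81 × 0.758922) = 7.68298 m.
The centroid is at the centre, 0.4915 m below the top of the plate, so the highest point sits at h_top = 7.68298 − 0.4915 = 7.19148 m below the surface.

d_top ≈ 7.191 m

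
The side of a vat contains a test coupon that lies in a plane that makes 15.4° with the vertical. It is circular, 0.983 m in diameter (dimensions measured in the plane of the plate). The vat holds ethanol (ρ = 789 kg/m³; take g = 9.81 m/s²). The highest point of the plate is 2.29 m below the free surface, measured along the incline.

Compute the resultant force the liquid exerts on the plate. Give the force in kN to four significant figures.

γ = ρg = 789 × 9.81 / 1000 = 7.74009 kN/m³.
The plate makes 15.4° with the vertical, i.e. θ = 90° − 15.4° = 74.6° to the horizontal. Measuring y along the incline from the free-surface line, vertical depth h = y·sinθ with sinθ = 0.964095.
The centroid is at the centre, 0.4915 m below the top of the plate, so y_c = 2.29 + 0.4915 = 2.7815 m and h_c = 2.7815 × 0.964095 = 2.68163 m.
A = π(0.4915)² = 0.758922 m².
Resultant F = γ·h_c·A = 7.74009 × 2.68163 × 0.758922 = 15.7522 kN.

F ≈ 15.75 kN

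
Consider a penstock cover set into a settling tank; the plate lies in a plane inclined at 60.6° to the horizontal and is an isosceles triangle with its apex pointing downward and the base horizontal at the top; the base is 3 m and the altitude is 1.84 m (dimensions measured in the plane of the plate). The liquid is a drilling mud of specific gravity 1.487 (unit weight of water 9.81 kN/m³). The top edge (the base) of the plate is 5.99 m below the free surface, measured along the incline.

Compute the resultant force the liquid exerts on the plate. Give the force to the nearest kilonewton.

γ = 1.487 × 9.81 = 14.58747 kN/m³.
Let θ = 60.6° be the plate's angle to the horizontal; measure y along the incline from where the plane meets the free surface. Vertical depth h = y·sinθ with sinθ = 0.871214.
With the apex down, the centroid sits h/3 = 1.84/3 = 0.613333 m below the base (the top edge), so y_c = 5.99 + 0.613333 = 6.60333 m and h_c = 6.60333 × 0.871214 = 5.75291 m.
A = ½ × 3 × 1.84 = 2.76 m².
Resultant F = γ·h_c·A = 14.58747 × 5.75291 × 2.76 = 231.62 kN.

F ≈ 232 kN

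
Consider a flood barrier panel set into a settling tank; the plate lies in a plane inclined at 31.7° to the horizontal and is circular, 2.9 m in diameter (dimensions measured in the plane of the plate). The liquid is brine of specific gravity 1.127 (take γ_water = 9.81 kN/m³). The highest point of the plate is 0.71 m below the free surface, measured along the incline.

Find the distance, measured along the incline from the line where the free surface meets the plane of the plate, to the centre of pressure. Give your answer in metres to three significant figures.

γ = 1.127 × 9.81 = 11.05587 kN/m³.
Let θ = 31.7° be the plate's angle to the horizontal; measure y along the incline from where the plane meets the free surface. Vertical depth h = y·sinθ with sinθ = 0.525472.
The centroid is at the centre, 1.45 m below the top of the plate, so y_c = 0.71 + 1.45 = 2.16 m and h_c = 2.16 × 0.525472 = 1.13502 m.
A = π(1.45)² = 6.6052 m².
Resultant F = γ·h_c·A = 11.05587 × 1.13502 × 6.6052 = 82.8862 kN.
I_c = πr⁴/4 = π × 1.45⁴/4 = 3.47186 m⁴.
Centre of pressure: y_p = y_c + I_c/(y_c·A) = 2.16 + 3.47186/(2.16 × 6.6052) = 2.16 + 0.243345 = 2.40335 m along the plane.

y_p = 2.40 m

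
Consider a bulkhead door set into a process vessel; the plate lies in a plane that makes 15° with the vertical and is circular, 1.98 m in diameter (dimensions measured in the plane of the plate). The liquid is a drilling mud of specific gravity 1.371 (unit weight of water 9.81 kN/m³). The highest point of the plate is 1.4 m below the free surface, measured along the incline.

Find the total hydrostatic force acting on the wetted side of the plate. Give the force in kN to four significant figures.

γ = 1.371 × 9.81 = 13.44951 kN/m³.
The plate makes 15° with the vertical, i.e. θ = 90° − 15° = 75° to the horizontal. Measuring y along the incline from the free-surface line, vertical depth h = y·sinθ with sinθ = 0.965926.
The centroid is at the centre, 0.99 m below the top of the plate, so y_c = 1.4 + 0.99 = 2.39 m and h_c = 2.39 × 0.965926 = 2.30856 m.
A = π(0.99)² = 3.07907 m².
Resultant F = γ·h_c·A = 13.44951 × 2.30856 × 3.07907 = 95.602 kN.

F ≈ 95.60 kN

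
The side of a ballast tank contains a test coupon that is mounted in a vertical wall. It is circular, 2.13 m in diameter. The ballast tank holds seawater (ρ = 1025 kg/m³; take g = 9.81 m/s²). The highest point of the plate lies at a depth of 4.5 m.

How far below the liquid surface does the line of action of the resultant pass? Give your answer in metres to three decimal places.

γ = ρg = 1025 × 9.81 / 1000 = 10.05525 kN/m³.
The centroid is at the centre, 1.065 m below the top of the plate, so the centroid depth is h_c = 4.5 + 1.065 = 5.565 m.
A = π(1.065)² = 3.56327 m².
Resultant F = γ·h_c·A = 10.05525 × 5.565 × 3.56327 = 199.392 kN.
I_c = πr⁴/4 = π × 1.065⁴/4 = 1.01039 m⁴.
Centre of pressure: y_p = y_c + I_c/(y_c·A) = 5.565 + 1.01039/(5.565 × 3.56327) = 5.565 + 0.0509536 = 5.61595 m along the plane.

h_p = 5.616 m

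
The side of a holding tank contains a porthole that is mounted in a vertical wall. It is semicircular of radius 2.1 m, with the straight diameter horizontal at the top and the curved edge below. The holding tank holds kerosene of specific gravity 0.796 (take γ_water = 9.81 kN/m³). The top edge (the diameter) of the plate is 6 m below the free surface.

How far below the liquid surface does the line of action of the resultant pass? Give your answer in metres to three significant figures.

γ = 0.796 × 9.81 = 7.80876 kN/m³.
The centroid of a semicircle lies 4r/(3π) = 0.891268 m from the diameter, here below the top edge, so the centroid depth is h_c = 6 + 0.891268 = 6.89127 m.
A = πr²/2 = π × 2.1²/2 = 6.92721 m².
Resultant F = γ·h_c·A = 7.80876 × 6.89127 × 6.92721 = 372.769 kN.
I_c = (π/8 − 8/(9π))·r⁴ = 0.109757 × 2.1⁴ = 2.13457 m⁴.
Centre of pressure: y_p = y_c + I_c/(y_c·A) = 6.89127 + 2.13457/(6.89127 × 6.92721) = 6.89127 + 0.044715 = 6.93598 m along the plane.

h_p = 6.94 m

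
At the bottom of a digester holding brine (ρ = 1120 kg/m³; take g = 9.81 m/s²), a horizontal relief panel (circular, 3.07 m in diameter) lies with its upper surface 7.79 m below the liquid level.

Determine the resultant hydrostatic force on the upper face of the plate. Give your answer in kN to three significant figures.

F ≈ 634 kN

γ = ρg = 1120 × 9.81 / 1000 = 10.9872 kN/m³.
The plate is horizontal, so pressure is uniform at p = γ·h = 10.9872 × 7.79 = 85.5903 kN/m².
A = π(1.535)² = 7.4023 m².
F = p·A = 85.5903 × 7.4023 = 633.565 kN.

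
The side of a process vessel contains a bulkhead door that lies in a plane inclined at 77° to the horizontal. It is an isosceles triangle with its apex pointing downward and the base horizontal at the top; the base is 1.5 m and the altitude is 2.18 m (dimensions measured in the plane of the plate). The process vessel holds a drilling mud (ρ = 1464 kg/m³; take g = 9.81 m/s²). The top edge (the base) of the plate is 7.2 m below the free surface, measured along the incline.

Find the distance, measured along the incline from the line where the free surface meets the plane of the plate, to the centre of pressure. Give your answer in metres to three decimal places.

y_p = 7.960 m

γ = ρg = 1464 × 9.81 / 1000 = 14.36184 kN/m³.
Let θ = 77° be the plate's angle to the horizontal; measure y along the incline from where the plane meets the free surface. Vertical depth h = y·sinθ with sinθ = 0.974370.
With the apex down, the centroid sits h/3 = 2.18/3 = 0.726667 m below the base (the top edge), so y_c = 7.2 + 0.726667 = 7.92667 m and h_c = 7.92667 × 0.974370 = 7.72351 m.
A = ½ × 1.5 × 2.18 = 1.635 m².
Resultant F = γ·h_c·A = 14.36184 × 7.72351 × 1.635 = 181.36 kN.
I_c = b·h³/36 = 1.5 × 2.18³/36 = 0.431676 m⁴.
Centre of pressure: y_p = y_c + I_c/(y_c·A) = 7.92667 + 0.431676/(7.92667 × 1.635) = 7.92667 + 0.0333081 = 7.95998 m along the plane.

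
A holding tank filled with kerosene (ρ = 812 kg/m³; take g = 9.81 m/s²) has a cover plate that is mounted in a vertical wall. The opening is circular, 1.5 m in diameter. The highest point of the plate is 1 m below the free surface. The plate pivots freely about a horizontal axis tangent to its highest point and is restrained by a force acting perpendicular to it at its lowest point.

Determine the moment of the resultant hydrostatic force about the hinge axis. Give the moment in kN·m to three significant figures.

M ≈ 20.5 kN·m

γ = ρg = 812 × 9.81 / 1000 = 7.96572 kN/m³.
The centroid is at the centre, 0.75 m below the top of the plate, so the centroid depth is h_c = 1 + 0.75 = 1.75 m.
A = π(0.75)² = 1.76715 m².
Resultant F = γ·h_c·A = 7.96572 × 1.75 × 1.76715 = 24.6341 kN.
I_c = πr⁴/4 = π × 0.75⁴/4 = 0.248505 m⁴.
Centre of pressure: y_p = y_c + I_c/(y_c·A) = 1.75 + 0.248505/(1.75 × 1.76715) = 1.75 + 0.080357 = 1.83036 m along the plane.
The resultant acts 0.75 + 0.080357 = 0.830357 m (along the plate) below the hinge at the top edge, so the moment about the hinge is M = F × 0.830357 = 24.6341 × 0.830357 = 20.4551 kN·m.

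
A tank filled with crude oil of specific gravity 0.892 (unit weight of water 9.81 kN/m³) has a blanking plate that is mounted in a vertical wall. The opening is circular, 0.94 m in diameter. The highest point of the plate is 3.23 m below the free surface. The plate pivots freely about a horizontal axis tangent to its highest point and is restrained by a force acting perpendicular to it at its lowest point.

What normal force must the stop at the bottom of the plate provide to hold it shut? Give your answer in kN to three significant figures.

P ≈ 11.6 kN

γ = 0.892 × 9.81 = 8.75052 kN/m³.
The centroid is at the centre, 0.47 m below the top of the plate, so the centroid depth is h_c = 3.23 + 0.47 = 3.7 m.
A = π(0.47)² = 0.693978 m².
Resultant F = γ·h_c·A = 8.75052 × 3.7 × 0.693978 = 22.4689 kN.
I_c = πr⁴/4 = π × 0.47⁴/4 = 0.0383249 m⁴.
Centre of pressure: y_p = y_c + I_c/(y_c·A) = 3.7 + 0.0383249/(3.7 × 0.693978) = 3.7 + 0.0149257 = 3.71493 m along the plane.
The resultant acts 0.47 + 0.0149257 = 0.484926 m (along the plate) below the hinge at the top edge, so the moment about the hinge is M = F × 0.484926 = 22.4689 × 0.484926 = 10.8958 kN·m.
A normal force at the bottom, 0.94 m from the hinge, must supply this moment: P = 10.8958/0.94 = 11.5913 kN.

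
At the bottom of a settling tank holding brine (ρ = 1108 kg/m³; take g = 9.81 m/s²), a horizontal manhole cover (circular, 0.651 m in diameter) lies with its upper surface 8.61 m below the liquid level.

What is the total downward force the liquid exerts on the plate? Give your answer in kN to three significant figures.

F ≈ 31.2 kN

γ = ρg = 1108 × 9.81 / 1000 = 10.86948 kN/m³.
The plate is horizontal, so pressure is uniform at p = γ·h = 10.86948 × 8.61 = 93.5862 kN/m².
A = π(0.3255)² = 0.332853 m².
F = p·A = 93.5862 × 0.332853 = 31.1504 kN.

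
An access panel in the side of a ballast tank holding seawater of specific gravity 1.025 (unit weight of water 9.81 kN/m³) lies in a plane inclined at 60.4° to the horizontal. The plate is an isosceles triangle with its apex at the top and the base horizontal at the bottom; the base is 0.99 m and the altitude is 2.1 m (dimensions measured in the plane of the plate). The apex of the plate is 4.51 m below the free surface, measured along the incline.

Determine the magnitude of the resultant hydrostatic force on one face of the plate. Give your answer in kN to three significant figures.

γ = 1.025 × 9.81 = 10.05525 kN/m³.
Let θ = 60.4° be the plate's angle to the horizontal; measure y along the incline from where the plane meets the free surface. Vertical depth h = y·sinθ with sinθ = 0.869495.
With the apex up, the centroid sits 2h/3 = 2 × 2.1/3 = 1.4 m below the apex, so y_c = 4.51 + 1.4 = 5.91 m and h_c = 5.91 × 0.869495 = 5.13872 m.
A = ½ × 0.99 × 2.1 = 1.0395 m².
Resultant F = γ·h_c·A = 10.05525 × 5.13872 × 1.0395 = 53.7121 kN.

F ≈ 53.7 kN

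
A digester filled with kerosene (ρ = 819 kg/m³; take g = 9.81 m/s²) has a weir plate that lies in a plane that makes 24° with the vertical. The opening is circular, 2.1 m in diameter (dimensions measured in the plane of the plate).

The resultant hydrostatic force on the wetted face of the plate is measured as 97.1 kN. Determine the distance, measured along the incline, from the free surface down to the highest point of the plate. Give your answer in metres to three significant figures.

y_top ≈ 2.77 m

γ = ρg = 819 × 9.81 / 1000 = 8.03439 kN/m³.
A = π(1.05)² = 3.46361 m².
From F = γ·h_c·A, the centroid depth is h_c = 97.1/(8.03439 × 3.46361) = 3.48929 m.
The plate makes 24° with the vertical, i.e. θ = 90° − 24° = 66° to the horizontal. Measuring y along the incline from the free-surface line, vertical depth h = y·sinθ with sinθ = 0.913545.
Along the incline, y_c = h_c/sinθ = 3.48929/0.913545 = 3.81951 m.
The centroid is at the centre, 1.05 m below the top of the plate, so the highest point sits at y_top = 3.81951 − 1.05 = 2.76951 m along the incline.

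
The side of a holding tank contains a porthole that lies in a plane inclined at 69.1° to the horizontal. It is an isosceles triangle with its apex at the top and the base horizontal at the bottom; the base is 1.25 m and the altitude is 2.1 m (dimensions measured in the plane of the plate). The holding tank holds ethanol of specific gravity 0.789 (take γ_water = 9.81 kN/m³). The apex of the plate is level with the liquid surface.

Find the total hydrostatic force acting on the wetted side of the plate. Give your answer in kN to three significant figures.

γ = 0.789 × 9.81 = 7.74009 kN/m³.
Let θ = 69.1° be the plate's angle to the horizontal; measure y along the incline from where the plane meets the free surface. Vertical depth h = y·sinθ with sinθ = 0.934204.
With the apex up, the centroid sits 2h/3 = 2 × 2.1/3 = 1.4 m below the apex, so y_c = 1.4 m and h_c = 1.4 × 0.934204 = 1.30789 m.
A = ½ × 1.25 × 2.1 = 1.3125 m².
Resultant F = γ·h_c·A = 7.74009 × 1.30789 × 1.3125 = 13.2867 kN.

F ≈ 13.3 kN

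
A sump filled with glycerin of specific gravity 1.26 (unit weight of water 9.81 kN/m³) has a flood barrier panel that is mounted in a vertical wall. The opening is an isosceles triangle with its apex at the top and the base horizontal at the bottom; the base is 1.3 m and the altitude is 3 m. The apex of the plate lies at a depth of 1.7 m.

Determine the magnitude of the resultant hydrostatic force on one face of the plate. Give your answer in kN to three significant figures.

γ = 1.26 × 9.81 = 12.3606 kN/m³.
With the apex up, the centroid sits 2h/3 = 2 × 3/3 = 2 m below the apex, so the centroid depth is h_c = 1.7 + 2 = 3.7 m.
A = ½ × 1.3 × 3 = 1.95 m².
Resultant F = γ·h_c·A = 12.3606 × 3.7 × 1.95 = 89.1817 kN.

F ≈ 89.2 kN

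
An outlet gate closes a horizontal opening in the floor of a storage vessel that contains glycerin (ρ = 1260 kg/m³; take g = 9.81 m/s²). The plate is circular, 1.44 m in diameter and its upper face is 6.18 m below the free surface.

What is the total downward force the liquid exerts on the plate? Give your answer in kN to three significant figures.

F ≈ 124 kN

γ = ρg = 1260 × 9.81 / 1000 = 12.3606 kN/m³.
The plate is horizontal, so pressure is uniform at p = γ·h = 12.3606 × 6.18 = 76.3885 kN/m².
A = π(0.72)² = 1.6286 m².
F = p·A = 76.3885 × 1.6286 = 124.406 kN.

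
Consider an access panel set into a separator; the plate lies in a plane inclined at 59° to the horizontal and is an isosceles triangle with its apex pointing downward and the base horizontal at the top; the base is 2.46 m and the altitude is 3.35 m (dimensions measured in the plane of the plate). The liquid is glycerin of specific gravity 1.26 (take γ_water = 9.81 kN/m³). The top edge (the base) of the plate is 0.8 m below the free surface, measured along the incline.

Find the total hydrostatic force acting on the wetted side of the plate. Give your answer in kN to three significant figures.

F ≈ 83.7 kN

γ = 1.26 × 9.81 = 12.3606 kN/m³.
Let θ = 59° be the plate's angle to the horizontal; measure y along the incline from where the plane meets the free surface. Vertical depth h = y·sinθ with sinθ = 0.857167.
With the apex down, the centroid sits h/3 = 3.35/3 = 1.11667 m below the base (the top edge), so y_c = 0.8 + 1.11667 = 1.91667 m and h_c = 1.91667 × 0.857167 = 1.64291 m.
A = ½ × 2.46 × 3.35 = 4.1205 m².
Resultant F = γ·h_c·A = 12.3606 × 1.64291 × 4.1205 = 83.6764 kN.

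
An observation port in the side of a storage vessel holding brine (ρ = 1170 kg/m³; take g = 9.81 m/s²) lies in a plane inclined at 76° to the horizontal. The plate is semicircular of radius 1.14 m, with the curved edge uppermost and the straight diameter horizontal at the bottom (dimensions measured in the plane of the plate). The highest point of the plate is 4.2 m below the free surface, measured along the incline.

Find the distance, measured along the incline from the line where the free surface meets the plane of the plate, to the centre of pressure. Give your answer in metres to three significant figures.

y_p = 4.87 m

γ = ρg = 1170 × 9.81 / 1000 = 11.4777 kN/m³.
Let θ = 76° be the plate's angle to the horizontal; measure y along the incline from where the plane meets the free surface. Vertical depth h = y·sinθ with sinθ = 0.970296.
The centroid lies 4r/(3π) = 0.483831 m above the diameter, so r − 4r/(3π) = 1.14 − 0.483831 = 0.656169 m below the topmost point, so y_c = 4.2 + 0.656169 = 4.85617 m and h_c = 4.85617 × 0.970296 = 4.71192 m.
A = πr²/2 = π × 1.14²/2 = 2.04141 m².
Resultant F = γ·h_c·A = 11.4777 × 4.71192 × 2.04141 = 110.404 kN.
I_c = (π/8 − 8/(9π))·r⁴ = 0.109757 × 1.14⁴ = 0.185375 m⁴.
Centre of pressure: y_p = y_c + I_c/(y_c·A) = 4.85617 + 0.185375/(4.85617 × 2.04141) = 4.85617 + 0.0186994 = 4.87487 m along the plane.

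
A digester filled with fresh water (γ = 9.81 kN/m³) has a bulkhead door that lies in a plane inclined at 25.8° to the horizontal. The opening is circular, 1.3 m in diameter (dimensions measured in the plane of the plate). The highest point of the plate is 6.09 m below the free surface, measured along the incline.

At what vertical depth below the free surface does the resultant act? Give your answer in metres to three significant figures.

γ = 9.81 kN/m³.
Let θ = 25.8° be the plate's angle to the horizontal; measure y along the incline from where the plane meets the free surface. Vertical depth h = y·sinθ with sinθ = 0.435231.
The centroid is at the centre, 0.65 m below the top of the plate, so y_c = 6.09 + 0.65 = 6.74 m and h_c = 6.74 × 0.435231 = 2.93346 m.
A = π(0.65)² = 1.32732 m².
Resultant F = γ·h_c·A = 9.81 × 2.93346 × 1.32732 = 38.1966 kN.
I_c = πr⁴/4 = π × 0.65⁴/4 = 0.140198 m⁴.
Centre of pressure: y_p = y_c + I_c/(y_c·A) = 6.74 + 0.140198/(6.74 × 1.32732) = 6.74 + 0.0156713 = 6.75567 m along the plane.
Vertically, h_p = y_p·sinθ = 6.75567 × 0.435231 = 2.94028 m.

h_p = 2.94 m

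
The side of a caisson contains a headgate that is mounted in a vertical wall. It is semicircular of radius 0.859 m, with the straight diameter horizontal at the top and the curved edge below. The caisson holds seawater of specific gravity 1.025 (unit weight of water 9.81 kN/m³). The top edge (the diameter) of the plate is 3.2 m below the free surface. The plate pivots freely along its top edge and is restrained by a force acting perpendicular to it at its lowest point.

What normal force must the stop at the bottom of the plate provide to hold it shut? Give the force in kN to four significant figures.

P ≈ 18.33 kN

γ = 1.025 × 9.81 = 10.05525 kN/m³.
The centroid of a semicircle lies 4r/(3π) = 0.364571 m from the diameter, here below the top edge, so the centroid depth is h_c = 3.2 + 0.364571 = 3.56457 m.
A = πr²/2 = π × 0.859²/2 = 1.15906 m².
Resultant F = γ·h_c·A = 10.05525 × 3.56457 × 1.15906 = 41.5438 kN.
I_c = (π/8 − 8/(9π))·r⁴ = 0.109757 × 0.859⁴ = 0.0597592 m⁴.
Centre of pressure: y_p = y_c + I_c/(y_c·A) = 3.56457 + 0.0597592/(3.56457 × 1.15906) = 3.56457 + 0.0144641 = 3.57903 m along the plane.
The resultant acts 0.364571 + 0.0144641 = 0.379035 m (along the plate) below the hinge at the top edge, so the moment about the hinge is M = F × 0.379035 = 41.5438 × 0.379035 = 15.7466 kN·m.
A normal force at the bottom, 0.859 m from the hinge, must supply this moment: P = 15.7466/0.859 = 18.3313 kN.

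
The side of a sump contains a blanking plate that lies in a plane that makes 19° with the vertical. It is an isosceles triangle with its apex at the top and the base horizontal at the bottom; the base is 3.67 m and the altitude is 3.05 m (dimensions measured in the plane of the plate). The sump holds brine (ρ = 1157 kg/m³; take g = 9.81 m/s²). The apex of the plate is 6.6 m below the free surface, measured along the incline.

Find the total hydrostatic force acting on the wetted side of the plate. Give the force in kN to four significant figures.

F ≈ 518.5 kN

γ = ρg = 1157 × 9.81 / 1000 = 11.35017 kN/m³.
The plate makes 19° with the vertical, i.e. θ = 90° − 19° = 71° to the horizontal. Measuring y along the incline from the free-surface line, vertical depth h = y·sinθ with sinθ = 0.945519.
With the apex up, the centroid sits 2h/3 = 2 × 3.05/3 = 2.03333 m below the apex, so y_c = 6.6 + 2.03333 = 8.63333 m and h_c = 8.63333 × 0.945519 = 8.16298 m.
A = ½ × 3.67 × 3.05 = 5.59675 m².
Resultant F = γ·h_c·A = 11.35017 × 8.16298 × 5.59675 = 518.546 kN.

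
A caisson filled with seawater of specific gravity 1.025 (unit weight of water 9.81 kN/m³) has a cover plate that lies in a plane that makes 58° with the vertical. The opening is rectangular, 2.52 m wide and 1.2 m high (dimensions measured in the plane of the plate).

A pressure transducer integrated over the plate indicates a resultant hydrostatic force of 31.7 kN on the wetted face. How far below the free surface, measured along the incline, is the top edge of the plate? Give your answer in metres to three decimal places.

γ = 1.025 × 9.81 = 10.05525 kN/m³.
A = 2.52 × 1.2 = 3.024 m².
From F = γ·h_c·A, the centroid depth is h_c = 31.7/(10.05525 × 3.024) = 1.04252 m.
The plate makes 58° with the vertical, i.e. θ = 90° − 58° = 32° to the horizontal. Measuring y along the incline from the free-surface line, vertical depth h = y·sinθ with sinθ = 0.529919.
Along the incline, y_c = h_c/sinθ = 1.04252/0.529919 = 1.96732 m.
The centroid lies 1.2/2 = 0.6 m below the top edge, so the top edge sits at y_top = 1.96732 − 0.6 = 1.36732 m along the incline.

y_top ≈ 1.367 m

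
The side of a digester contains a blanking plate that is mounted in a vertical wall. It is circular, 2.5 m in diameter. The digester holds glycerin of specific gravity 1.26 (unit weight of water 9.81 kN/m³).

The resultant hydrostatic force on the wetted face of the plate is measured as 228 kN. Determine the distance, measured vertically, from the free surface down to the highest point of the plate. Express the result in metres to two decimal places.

d_top ≈ 2.51 m

γ = 1.26 × 9.81 = 12.3606 kN/m³.
A = π(1.25)² = 4.90874 m².
From F = γ·h_c·A, the centroid depth is h_c = 228/(12.3606 × 4.90874) = 3.75773 m.
The centroid is at the centre, 1.25 m below the top of the plate, so the highest point sits at h_top = 3.75773 − 1.25 = 2.50773 m below the surface.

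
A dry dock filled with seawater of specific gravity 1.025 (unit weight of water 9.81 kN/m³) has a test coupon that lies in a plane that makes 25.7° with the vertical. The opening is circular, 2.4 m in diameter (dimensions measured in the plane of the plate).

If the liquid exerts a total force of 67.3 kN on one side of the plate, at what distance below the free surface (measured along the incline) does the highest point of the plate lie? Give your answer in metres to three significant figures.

γ = 1.025 × 9.81 = 10.05525 kN/m³.
A = π(1.2)² = 4.52389 m².
From F = γ·h_c·A, the centroid depth is h_c = 67.3/(10.05525 × 4.52389) = 1.47948 m.
The plate makes 25.7° with the vertical, i.e. θ = 90° − 25.7° = 64.3° to the horizontal. Measuring y along the incline from the free-surface line, vertical depth h = y·sinθ with sinθ = 0.901077.
Along the incline, y_c = h_c/sinθ = 1.47948/0.901077 = 1.6419 m.
The centroid is at the centre, 1.2 m below the top of the plate, so the highest point sits at y_top = 1.6419 − 1.2 = 0.4419 m along the incline.

y_top ≈ 0.442 m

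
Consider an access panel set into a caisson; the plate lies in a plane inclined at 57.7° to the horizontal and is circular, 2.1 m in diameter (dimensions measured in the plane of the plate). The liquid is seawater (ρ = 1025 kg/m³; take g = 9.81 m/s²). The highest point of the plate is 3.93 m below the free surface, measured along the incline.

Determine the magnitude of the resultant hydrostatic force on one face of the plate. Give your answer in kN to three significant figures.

γ = ρg = 1025 × 9.81 / 1000 = 10.05525 kN/m³.
Let θ = 57.7° be the plate's angle to the horizontal; measure y along the incline from where the plane meets the free surface. Vertical depth h = y·sinθ with sinθ = 0.845262.
The centroid is at the centre, 1.05 m below the top of the plate, so y_c = 3.93 + 1.05 = 4.98 m and h_c = 4.98 × 0.845262 = 4.2094 m.
A = π(1.05)² = 3.46361 m².
Resultant F = γ·h_c·A = 10.05525 × 4.2094 × 3.46361 = 146.603 kN.

F ≈ 147 kN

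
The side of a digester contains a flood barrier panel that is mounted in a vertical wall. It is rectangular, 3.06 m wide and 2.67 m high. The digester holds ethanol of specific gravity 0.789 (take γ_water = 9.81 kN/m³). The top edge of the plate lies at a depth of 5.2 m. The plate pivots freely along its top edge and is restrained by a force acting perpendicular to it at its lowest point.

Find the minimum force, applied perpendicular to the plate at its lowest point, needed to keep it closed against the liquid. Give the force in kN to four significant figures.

P ≈ 220.7 kN

γ = 0.789 × 9.81 = 7.74009 kN/m³.
The centroid lies 2.67/2 = 1.335 m below the top edge, so the centroid depth is h_c = 5.2 + 1.335 = 6.535 m.
A = 3.06 × 2.67 = 8.1702 m².
Resultant F = γ·h_c·A = 7.74009 × 6.535 × 8.1702 = 413.261 kN.
I_c = b·h³/12 = 3.06 × 2.67³/12 = 4.85371 m⁴.
Centre of pressure: y_p = y_c + I_c/(y_c·A) = 6.535 + 4.85371/(6.535 × 8.1702) = 6.535 + 0.0909066 = 6.62591 m along the plane.
The resultant acts 1.335 + 0.0909066 = 1.42591 m (along the plate) below the hinge at the top edge, so the moment about the hinge is M = F × 1.42591 = 413.261 × 1.42591 = 589.273 kN·m.
A normal force at the bottom, 2.67 m from the hinge, must supply this moment: P = 589.273/2.67 = 220.701 kN.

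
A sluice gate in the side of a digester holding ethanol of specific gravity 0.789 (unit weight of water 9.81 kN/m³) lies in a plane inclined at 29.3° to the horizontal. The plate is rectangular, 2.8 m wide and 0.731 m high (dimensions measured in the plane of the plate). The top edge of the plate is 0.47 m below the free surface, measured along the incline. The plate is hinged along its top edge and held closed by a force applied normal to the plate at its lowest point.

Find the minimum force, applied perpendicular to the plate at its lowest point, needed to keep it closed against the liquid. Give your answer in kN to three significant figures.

γ = 0.789 × 9.81 = 7.74009 kN/m³.
Let θ = 29.3° be the plate's angle to the horizontal; measure y along the incline from where the plane meets the free surface. Vertical depth h = y·sinθ with sinθ = 0.489382.
The centroid lies 0.731/2 = 0.3655 m below the top edge, so y_c = 0.47 + 0.3655 = 0.8355 m and h_c = 0.8355 × 0.489382 = 0.408879 m.
A = 2.8 × 0.731 = 2.0468 m².
Resultant F = γ·h_c·A = 7.74009 × 0.408879 × 2.0468 = 6.47763 kN.
I_c = b·h³/12 = 2.8 × 0.731³/12 = 0.0911442 m⁴.
Centre of pressure: y_p = y_c + I_c/(y_c·A) = 0.8355 + 0.0911442/(0.8355 × 2.0468) = 0.8355 + 0.0532975 = 0.888798 m along the plane.
The resultant acts 0.3655 + 0.0532975 = 0.418797 m (along the plate) below the hinge at the top edge, so the moment about the hinge is M = F × 0.418797 = 6.47763 × 0.418797 = 2.71281 kN·m.
A normal force at the bottom, 0.731 m from the hinge, must supply this moment: P = 2.71281/0.731 = 3.71109 kN.

P ≈ 3.71 kN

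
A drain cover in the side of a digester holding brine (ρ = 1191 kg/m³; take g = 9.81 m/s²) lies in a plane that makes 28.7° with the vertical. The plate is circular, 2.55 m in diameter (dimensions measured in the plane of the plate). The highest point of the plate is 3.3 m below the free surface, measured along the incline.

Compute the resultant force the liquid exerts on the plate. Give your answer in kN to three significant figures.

γ = ρg = 1191 × 9.81 / 1000 = 11.68371 kN/m³.
The plate makes 28.7° with the vertical, i.e. θ = 90° − 28.7° = 61.3° to the horizontal. Measuring y along the incline from the free-surface line, vertical depth h = y·sinθ with sinθ = 0.877146.
The centroid is at the centre, 1.275 m below the top of the plate, so y_c = 3.3 + 1.275 = 4.575 m and h_c = 4.575 × 0.877146 = 4.01294 m.
A = π(1.275)² = 5.10705 m².
Resultant F = γ·h_c·A = 11.68371 × 4.01294 × 5.10705 = 239.449 kN.

F ≈ 239 kN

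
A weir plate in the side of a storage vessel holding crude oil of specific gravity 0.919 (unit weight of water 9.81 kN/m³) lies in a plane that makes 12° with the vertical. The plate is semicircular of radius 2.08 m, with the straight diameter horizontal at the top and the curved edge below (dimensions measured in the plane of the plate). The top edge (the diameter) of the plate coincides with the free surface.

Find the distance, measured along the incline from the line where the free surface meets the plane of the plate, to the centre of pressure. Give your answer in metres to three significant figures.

y_p = 1.23 m

γ = 0.919 × 9.81 = 9.01539 kN/m³.
The plate makes 12° with the vertical, i.e. θ = 90° − 12° = 78° to the horizontal. Measuring y along the incline from the free-surface line, vertical depth h = y·sinθ with sinθ = 0.978148.
The centroid of a semicircle lies 4r/(3π) = 0.882779 m from the diameter, here below the top edge, so y_c = 0.882779 m and h_c = 0.882779 × 0.978148 = 0.863489 m.
A = πr²/2 = π × 2.08²/2 = 6.79589 m².
Resultant F = γ·h_c·A = 9.01539 × 0.863489 × 6.79589 = 52.9039 kN.
I_c = (π/8 − 8/(9π))·r⁴ = 0.109757 × 2.08⁴ = 2.0544 m⁴.
Centre of pressure: y_p = y_c + I_c/(y_c·A) = 0.882779 + 2.0544/(0.882779 × 6.79589) = 0.882779 + 0.342442 = 1.22522 m along the plane.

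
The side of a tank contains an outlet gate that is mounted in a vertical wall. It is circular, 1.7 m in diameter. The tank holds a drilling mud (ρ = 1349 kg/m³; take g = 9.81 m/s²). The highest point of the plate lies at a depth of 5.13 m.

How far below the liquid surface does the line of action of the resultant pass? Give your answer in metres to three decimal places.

γ = ρg = 1349 × 9.81 / 1000 = 13.23369 kN/m³.
The centroid is at the centre, 0.85 m below the top of the plate, so the centroid depth is h_c = 5.13 + 0.85 = 5.98 m.
A = π(0.85)² = 2.2698 m².
Resultant F = γ·h_c·A = 13.23369 × 5.98 × 2.2698 = 179.626 kN.
I_c = πr⁴/4 = π × 0.85⁴/4 = 0.409983 m⁴.
Centre of pressure: y_p = y_c + I_c/(y_c·A) = 5.98 + 0.409983/(5.98 × 2.2698) = 5.98 + 0.0302049 = 6.0102 m along the plane.

h_p = 6.010 m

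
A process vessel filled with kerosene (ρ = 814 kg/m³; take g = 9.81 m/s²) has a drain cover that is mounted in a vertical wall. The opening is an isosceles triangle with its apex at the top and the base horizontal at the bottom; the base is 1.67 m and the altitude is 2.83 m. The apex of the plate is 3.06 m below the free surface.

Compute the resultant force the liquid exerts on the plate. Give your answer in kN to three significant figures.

F ≈ 93.3 kN

γ = ρg = 814 × 9.81 / 1000 = 7.98534 kN/m³.
With the apex up, the centroid sits 2h/3 = 2 × 2.83/3 = 1.88667 m below the apex, so the centroid depth is h_c = 3.06 + 1.88667 = 4.94667 m.
A = ½ × 1.67 × 2.83 = 2.36305 m².
Resultant F = γ·h_c·A = 7.98534 × 4.94667 × 2.36305 = 93.3425 kN.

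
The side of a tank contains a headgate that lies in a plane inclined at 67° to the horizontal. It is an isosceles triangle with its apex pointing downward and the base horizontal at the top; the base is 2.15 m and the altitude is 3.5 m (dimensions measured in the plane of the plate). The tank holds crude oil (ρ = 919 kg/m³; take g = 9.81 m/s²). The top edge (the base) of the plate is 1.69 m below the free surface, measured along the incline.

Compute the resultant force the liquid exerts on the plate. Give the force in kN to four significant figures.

γ = ρg = 919 × 9.81 / 1000 = 9.01539 kN/m³.
Let θ = 67° be the plate's angle to the horizontal; measure y along the incline from where the plane meets the free surface. Vertical depth h = y·sinθ with sinθ = 0.920505.
With the apex down, the centroid sits h/3 = 3.5/3 = 1.16667 m below the base (the top edge), so y_c = 1.69 + 1.16667 = 2.85667 m and h_c = 2.85667 × 0.920505 = 2.62958 m.
A = ½ × 2.15 × 3.5 = 3.7625 m².
Resultant F = γ·h_c·A = 9.01539 × 2.62958 × 3.7625 = 89.1964 kN.

F ≈ 89.20 kN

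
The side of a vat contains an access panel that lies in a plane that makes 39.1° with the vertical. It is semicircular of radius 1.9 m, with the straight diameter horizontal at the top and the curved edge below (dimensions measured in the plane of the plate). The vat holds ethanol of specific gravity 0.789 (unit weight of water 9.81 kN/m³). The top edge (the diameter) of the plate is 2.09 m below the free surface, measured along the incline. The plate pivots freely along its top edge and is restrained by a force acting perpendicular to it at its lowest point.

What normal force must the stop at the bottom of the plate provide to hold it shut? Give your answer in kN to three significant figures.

P ≈ 46.4 kN

γ = 0.789 × 9.81 = 7.74009 kN/m³.
The plate makes 39.1° with the vertical, i.e. θ = 90° − 39.1° = 50.9° to the horizontal. Measuring y along the incline from the free-surface line, vertical depth h = y·sinθ with sinθ = 0.776046.
The centroid of a semicircle lies 4r/(3π) = 0.806385 m from the diameter, here below the top edge, so y_c = 2.09 + 0.806385 = 2.89638 m and h_c = 2.89638 × 0.776046 = 2.24772 m.
A = πr²/2 = π × 1.9²/2 = 5.67057 m².
Resultant F = γ·h_c·A = 7.74009 × 2.24772 × 5.67057 = 98.6541 kN.
I_c = (π/8 − 8/(9π))·r⁴ = 0.109757 × 1.9⁴ = 1.43036 m⁴.
Centre of pressure: y_p = y_c + I_c/(y_c·A) = 2.89638 + 1.43036/(2.89638 × 5.67057) = 2.89638 + 0.087089 = 2.98347 m along the plane.
The resultant acts 0.806385 + 0.087089 = 0.893474 m (along the plate) below the hinge at the top edge, so the moment about the hinge is M = F × 0.893474 = 98.6541 × 0.893474 = 88.1449 kN·m.
A normal force at the bottom, 1.9 m from the hinge, must supply this moment: P = 88.1449/1.9 = 46.3921 kN.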